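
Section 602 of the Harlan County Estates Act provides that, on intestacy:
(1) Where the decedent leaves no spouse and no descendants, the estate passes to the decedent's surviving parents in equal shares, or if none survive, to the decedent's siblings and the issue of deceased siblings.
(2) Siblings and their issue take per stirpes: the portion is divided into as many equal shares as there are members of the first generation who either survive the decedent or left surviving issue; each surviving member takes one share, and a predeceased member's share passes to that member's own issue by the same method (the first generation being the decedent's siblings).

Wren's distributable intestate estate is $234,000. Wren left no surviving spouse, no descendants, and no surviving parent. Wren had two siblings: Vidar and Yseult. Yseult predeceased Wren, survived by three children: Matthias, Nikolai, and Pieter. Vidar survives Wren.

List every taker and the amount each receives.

Vidar: $117,000; Matthias: $39,000; Nikolai: $39,000; Pieter: $39,000

The entire $234,000 passes to the siblings and their issue.
That amount ($234,000) is divided into 2 shares of $117,000: Vidar takes $117,000; Yseult's $117,000 share passes to Yseult's issue.
Yseult's share ($117,000) is divided into 3 shares of $39,000: Matthias, Nikolai, and Pieter each take $39,000.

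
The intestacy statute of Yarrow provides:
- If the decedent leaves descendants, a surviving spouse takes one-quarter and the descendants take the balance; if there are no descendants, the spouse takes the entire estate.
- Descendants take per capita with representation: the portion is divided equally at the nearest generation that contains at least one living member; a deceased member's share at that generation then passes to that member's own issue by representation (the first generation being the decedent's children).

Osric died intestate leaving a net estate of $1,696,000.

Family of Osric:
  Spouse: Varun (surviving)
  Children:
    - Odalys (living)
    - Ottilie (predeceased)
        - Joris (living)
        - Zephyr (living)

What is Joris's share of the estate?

Joris receives $318,000.

Varun takes one-quarter of $1,696,000 = $424,000. The remaining $1,272,000 passes to the descendants.
The descendants' portion ($1,272,000) is divided into 2 shares of $636,000: Odalys takes $636,000; Ottilie's $636,000 share passes to Ottilie's issue.
Ottilie's share ($636,000) is divided into 2 shares of $318,000: Joris and Zephyr each take $318,000.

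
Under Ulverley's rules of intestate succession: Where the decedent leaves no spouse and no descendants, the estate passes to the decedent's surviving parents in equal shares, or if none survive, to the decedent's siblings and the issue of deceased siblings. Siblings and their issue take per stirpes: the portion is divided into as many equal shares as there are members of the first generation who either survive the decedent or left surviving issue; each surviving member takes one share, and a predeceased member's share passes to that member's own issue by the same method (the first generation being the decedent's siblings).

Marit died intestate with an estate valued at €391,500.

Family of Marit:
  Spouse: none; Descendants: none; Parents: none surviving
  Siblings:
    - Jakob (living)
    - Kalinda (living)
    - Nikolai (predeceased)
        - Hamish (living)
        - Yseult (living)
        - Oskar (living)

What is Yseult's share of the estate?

The entire €391,500 passes to the siblings and their issue.
That amount (€391,500) is divided into 3 shares of €130,500: Jakob and Kalinda each take €130,500; Nikolai's €130,500 share passes to Nikolai's issue.
Nikolai's share (€130,500) is divided into 3 shares of €43,500: Hamish, Yseult, and Oskar each take €43,500.

Yseult receives €43,500.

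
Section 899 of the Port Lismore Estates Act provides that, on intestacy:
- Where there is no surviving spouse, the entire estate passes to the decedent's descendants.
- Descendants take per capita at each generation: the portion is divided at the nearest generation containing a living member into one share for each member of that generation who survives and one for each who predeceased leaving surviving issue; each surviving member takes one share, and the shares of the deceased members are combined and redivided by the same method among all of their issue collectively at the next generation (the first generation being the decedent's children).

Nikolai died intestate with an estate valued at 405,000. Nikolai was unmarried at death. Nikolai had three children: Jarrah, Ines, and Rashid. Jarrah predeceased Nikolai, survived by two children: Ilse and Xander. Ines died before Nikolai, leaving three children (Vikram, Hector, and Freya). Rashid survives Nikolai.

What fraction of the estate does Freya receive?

Freya receives 2/15 of the estate.

The entire 405,000 passes to the descendants.
That amount (405,000) is divided at the children's generation into 3 shares of 135,000. Rashid takes 135,000. The 2 shares of the deceased (Jarrah and Ines) are combined into a pool of 270,000.
That pool (270,000) is divided at the grandchildren's generation equally among Ilse, Xander, Vikram, Hector, and Freya: 54,000 each.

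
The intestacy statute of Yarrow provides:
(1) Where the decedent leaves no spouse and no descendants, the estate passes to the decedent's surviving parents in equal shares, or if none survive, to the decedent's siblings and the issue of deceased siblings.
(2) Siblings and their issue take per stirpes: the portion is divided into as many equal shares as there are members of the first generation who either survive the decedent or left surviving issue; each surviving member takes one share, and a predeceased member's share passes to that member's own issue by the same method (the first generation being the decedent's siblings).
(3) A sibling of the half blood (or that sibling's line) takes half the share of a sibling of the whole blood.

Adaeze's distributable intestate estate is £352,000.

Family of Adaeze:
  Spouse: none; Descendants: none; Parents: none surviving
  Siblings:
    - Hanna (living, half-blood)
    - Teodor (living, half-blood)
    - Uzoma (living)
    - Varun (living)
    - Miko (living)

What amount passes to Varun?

The entire £352,000 passes to the siblings and their issue.
Counting each half-blood sibling's line as half a unit, there are 4 units in £352,000, so one unit is £88,000. Whole-blood lines (Uzoma, Varun, and Miko) take £88,000 each; half-blood lines (Hanna and Teodor) take £44,000 each.

Varun receives £88,000.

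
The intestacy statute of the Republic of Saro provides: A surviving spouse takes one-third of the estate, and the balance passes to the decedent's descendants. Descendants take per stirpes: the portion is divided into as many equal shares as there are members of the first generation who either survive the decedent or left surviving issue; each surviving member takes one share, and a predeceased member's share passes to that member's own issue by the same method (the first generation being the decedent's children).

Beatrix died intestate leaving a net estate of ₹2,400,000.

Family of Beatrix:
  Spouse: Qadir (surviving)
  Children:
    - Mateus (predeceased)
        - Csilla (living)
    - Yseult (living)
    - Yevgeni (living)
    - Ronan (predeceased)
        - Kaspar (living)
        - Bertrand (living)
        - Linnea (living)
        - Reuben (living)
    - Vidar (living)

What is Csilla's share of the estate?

Qadir takes one-third of ₹2,400,000 = ₹800,000. The remaining ₹1,600,000 passes to the descendants.
The descendants' portion (₹1,600,000) is divided into 5 shares of ₹320,000: Yseult, Yevgeni, and Vidar each take ₹320,000; Mateus's ₹320,000 share passes to Mateus's issue; Ronan's ₹320,000 share passes to Ronan's issue.
Mateus's share (₹320,000) passes entirely to Csilla.
Ronan's share (₹320,000) is divided into 4 shares of ₹80,000: Kaspar, Bertrand, Linnea, and Reuben each take ₹80,000.

Csilla receives ₹320,000.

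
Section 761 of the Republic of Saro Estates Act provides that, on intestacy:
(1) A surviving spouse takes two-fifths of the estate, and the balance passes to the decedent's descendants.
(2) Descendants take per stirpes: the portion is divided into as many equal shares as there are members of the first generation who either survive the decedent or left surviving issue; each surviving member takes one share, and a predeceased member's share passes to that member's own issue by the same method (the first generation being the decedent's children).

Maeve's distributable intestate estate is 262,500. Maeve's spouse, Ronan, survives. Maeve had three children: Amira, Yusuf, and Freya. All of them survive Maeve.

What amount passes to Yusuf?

Ronan takes two-fifths of 262,500 = 105,000. The remaining 157,500 passes to the descendants.
The descendants' portion (157,500) is divided into 3 shares of 52,500: Amira, Yusuf, and Freya each take 52,500.

Yusuf receives 52,500.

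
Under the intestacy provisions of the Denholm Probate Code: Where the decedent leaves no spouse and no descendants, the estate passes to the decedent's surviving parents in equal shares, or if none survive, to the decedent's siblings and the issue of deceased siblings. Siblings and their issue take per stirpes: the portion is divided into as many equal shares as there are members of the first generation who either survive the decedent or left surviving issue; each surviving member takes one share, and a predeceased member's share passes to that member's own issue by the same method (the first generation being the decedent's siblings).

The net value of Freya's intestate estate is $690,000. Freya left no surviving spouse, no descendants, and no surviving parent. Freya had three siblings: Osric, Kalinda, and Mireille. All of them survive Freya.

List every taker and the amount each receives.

Osric: $230,000; Kalinda: $230,000; Mireille: $230,000

The entire $690,000 passes to the siblings and their issue.
That amount ($690,000) is divided into 3 shares of $230,000: Osric, Kalinda, and Mireille each take $230,000.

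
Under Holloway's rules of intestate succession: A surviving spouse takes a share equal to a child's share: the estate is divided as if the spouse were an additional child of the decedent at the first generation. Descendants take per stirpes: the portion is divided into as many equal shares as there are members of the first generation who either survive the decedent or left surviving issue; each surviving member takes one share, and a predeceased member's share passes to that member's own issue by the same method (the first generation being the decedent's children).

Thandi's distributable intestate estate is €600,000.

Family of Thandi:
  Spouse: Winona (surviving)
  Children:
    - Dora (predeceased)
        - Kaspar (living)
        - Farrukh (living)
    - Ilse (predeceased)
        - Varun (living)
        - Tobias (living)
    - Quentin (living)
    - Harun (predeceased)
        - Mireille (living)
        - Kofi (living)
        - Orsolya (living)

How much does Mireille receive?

Mireille receives €40,000.

The spouse counts as an additional share at the children's level, so there are 5 primary shares of €120,000. Winona takes one such share (€120,000).
The children's combined portion (€480,000) is divided into 4 shares of €120,000: Quentin takes €120,000; Dora's €120,000 share passes to Dora's issue; Ilse's €120,000 share passes to Ilse's issue; Harun's €120,000 share passes to Harun's issue.
Dora's share (€120,000) is divided into 2 shares of €60,000: Kaspar and Farrukh each take €60,000.
Ilse's share (€120,000) is divided into 2 shares of €60,000: Varun and Tobias each take €60,000.
Harun's share (€120,000) is divided into 3 shares of €40,000: Mireille, Kofi, and Orsolya each take €40,000.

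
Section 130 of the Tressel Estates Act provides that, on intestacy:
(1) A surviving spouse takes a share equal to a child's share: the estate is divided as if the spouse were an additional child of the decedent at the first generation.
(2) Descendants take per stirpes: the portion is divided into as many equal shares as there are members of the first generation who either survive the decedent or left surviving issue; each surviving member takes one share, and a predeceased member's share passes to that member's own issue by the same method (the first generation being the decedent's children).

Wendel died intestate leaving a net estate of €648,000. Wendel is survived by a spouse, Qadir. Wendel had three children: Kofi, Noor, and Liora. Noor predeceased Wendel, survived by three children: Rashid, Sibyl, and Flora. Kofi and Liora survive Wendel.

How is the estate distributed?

The spouse counts as an additional share at the children's level, so there are 4 primary shares of €162,000. Qadir takes one such share (€162,000).
The children's combined portion (€486,000) is divided into 3 shares of €162,000: Kofi and Liora each take €162,000; Noor's €162,000 share passes to Noor's issue.
Noor's share (€162,000) is divided into 3 shares of €54,000: Rashid, Sibyl, and Flora each take €54,000.

Qadir: €162,000; Kofi: €162,000; Rashid: €54,000; Sibyl: €54,000; Flora: €54,000; Liora: €162,000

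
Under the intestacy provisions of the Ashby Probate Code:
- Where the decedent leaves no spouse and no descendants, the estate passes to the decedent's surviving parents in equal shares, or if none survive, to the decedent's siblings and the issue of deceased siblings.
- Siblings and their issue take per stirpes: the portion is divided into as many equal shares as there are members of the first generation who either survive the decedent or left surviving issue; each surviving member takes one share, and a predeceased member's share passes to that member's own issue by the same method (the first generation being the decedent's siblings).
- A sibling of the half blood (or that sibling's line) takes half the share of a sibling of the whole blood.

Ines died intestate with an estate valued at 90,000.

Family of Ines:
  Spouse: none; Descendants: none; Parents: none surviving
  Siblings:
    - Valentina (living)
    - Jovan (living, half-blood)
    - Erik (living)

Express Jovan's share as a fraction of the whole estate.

Jovan receives 1/5 of the estate.

The entire 90,000 passes to the siblings and their issue.
Counting each half-blood sibling's line as half a unit, there are 5/2 units in 90,000, so one unit is 36,000. Whole-blood lines (Valentina and Erik) take 36,000 each; half-blood lines (Jovan) take 18,000 each.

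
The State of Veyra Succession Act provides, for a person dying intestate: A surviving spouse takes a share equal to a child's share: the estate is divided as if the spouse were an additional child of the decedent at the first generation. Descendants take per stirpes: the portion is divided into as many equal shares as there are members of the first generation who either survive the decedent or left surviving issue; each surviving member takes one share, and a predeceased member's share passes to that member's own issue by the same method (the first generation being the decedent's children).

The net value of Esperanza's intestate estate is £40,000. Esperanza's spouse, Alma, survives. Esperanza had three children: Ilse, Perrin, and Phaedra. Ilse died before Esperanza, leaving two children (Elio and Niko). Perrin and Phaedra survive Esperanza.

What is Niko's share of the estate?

The spouse counts as an additional share at the children's level, so there are 4 primary shares of £10,000. Alma takes one such share (£10,000).
The children's combined portion (£30,000) is divided into 3 shares of £10,000: Perrin and Phaedra each take £10,000; Ilse's £10,000 share passes to Ilse's issue.
Ilse's share (£10,000) is divided into 2 shares of £5,000: Elio and Niko each take £5,000.

Niko receives £5,000.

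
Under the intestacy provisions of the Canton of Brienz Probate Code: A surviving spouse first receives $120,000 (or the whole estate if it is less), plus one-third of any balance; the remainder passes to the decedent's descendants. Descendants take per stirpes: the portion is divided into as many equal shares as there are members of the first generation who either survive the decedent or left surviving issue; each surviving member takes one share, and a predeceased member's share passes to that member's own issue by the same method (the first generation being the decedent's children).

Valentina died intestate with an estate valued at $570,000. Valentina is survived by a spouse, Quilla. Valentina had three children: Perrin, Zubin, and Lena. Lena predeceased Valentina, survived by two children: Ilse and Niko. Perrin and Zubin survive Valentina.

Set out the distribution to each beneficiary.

Quilla first takes $120,000, leaving a balance of $450,000. Quilla then takes one-third of the balance ($150,000), for a total of $270,000. The remaining $300,000 passes to the descendants.
The descendants' portion ($300,000) is divided into 3 shares of $100,000: Perrin and Zubin each take $100,000; Lena's $100,000 share passes to Lena's issue.
Lena's share ($100,000) is divided into 2 shares of $50,000: Ilse and Niko each take $50,000.

Quilla: $270,000; Perrin: $100,000; Zubin: $100,000; Ilse: $50,000; Niko: $50,000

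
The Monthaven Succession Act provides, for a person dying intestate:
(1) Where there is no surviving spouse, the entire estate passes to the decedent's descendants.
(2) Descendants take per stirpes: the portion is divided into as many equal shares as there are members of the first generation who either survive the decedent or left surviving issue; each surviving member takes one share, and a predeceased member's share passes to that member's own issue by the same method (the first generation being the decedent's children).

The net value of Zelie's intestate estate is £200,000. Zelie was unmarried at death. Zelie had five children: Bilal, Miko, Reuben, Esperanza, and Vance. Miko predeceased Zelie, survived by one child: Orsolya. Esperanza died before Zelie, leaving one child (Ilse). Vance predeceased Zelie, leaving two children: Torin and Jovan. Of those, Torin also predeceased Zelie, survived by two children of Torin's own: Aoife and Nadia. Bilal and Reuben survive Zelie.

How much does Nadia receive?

Nadia receives £10,000.

The entire £200,000 passes to the descendants.
That amount (£200,000) is divided into 5 shares of £40,000: Bilal and Reuben each take £40,000; Miko's £40,000 share passes to Miko's issue; Esperanza's £40,000 share passes to Esperanza's issue; Vance's £40,000 share passes to Vance's issue.
Miko's share (£40,000) passes entirely to Orsolya.
Esperanza's share (£40,000) passes entirely to Ilse.
Vance's share (£40,000) is divided into 2 shares of £20,000: Jovan takes £20,000; Torin's £20,000 share passes to Torin's issue.
Torin's share (£20,000) is divided into 2 shares of £10,000: Aoife and Nadia each take £10,000.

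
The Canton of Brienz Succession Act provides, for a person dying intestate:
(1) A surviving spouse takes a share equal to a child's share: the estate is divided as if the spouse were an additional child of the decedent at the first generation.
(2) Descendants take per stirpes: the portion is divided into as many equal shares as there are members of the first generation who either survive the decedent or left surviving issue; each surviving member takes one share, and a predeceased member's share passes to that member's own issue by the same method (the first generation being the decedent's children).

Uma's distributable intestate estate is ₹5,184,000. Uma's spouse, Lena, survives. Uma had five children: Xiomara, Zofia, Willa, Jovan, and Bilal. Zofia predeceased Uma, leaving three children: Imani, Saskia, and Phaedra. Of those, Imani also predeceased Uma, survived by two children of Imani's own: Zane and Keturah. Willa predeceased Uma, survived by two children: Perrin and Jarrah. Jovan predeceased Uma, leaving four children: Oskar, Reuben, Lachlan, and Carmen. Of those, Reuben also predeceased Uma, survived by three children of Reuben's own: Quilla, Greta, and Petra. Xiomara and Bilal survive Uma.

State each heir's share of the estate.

Lena: ₹864,000; Xiomara: ₹864,000; Zane: ₹144,000; Keturah: ₹144,000; Saskia: ₹288,000; Phaedra: ₹288,000; Perrin: ₹432,000; Jarrah: ₹432,000; Oskar: ₹216,000; Quilla: ₹72,000; Greta: ₹72,000; Petra: ₹72,000; Lachlan: ₹216,000; Carmen: ₹216,000; Bilal: ₹864,000

The spouse counts as an additional share at the children's level, so there are 6 primary shares of ₹864,000. Lena takes one such share (₹864,000).
The children's combined portion (₹4,320,000) is divided into 5 shares of ₹864,000: Xiomara and Bilal each take ₹864,000; Zofia's ₹864,000 share passes to Zofia's issue; Willa's ₹864,000 share passes to Willa's issue; Jovan's ₹864,000 share passes to Jovan's issue.
Zofia's share (₹864,000) is divided into 3 shares of ₹288,000: Saskia and Phaedra each take ₹288,000; Imani's ₹288,000 share passes to Imani's issue.
Imani's share (₹288,000) is divided into 2 shares of ₹144,000: Zane and Keturah each take ₹144,000.
Willa's share (₹864,000) is divided into 2 shares of ₹432,000: Perrin and Jarrah each take ₹432,000.
Jovan's share (₹864,000) is divided into 4 shares of ₹216,000: Oskar, Lachlan, and Carmen each take ₹216,000; Reuben's ₹216,000 share passes to Reuben's issue.
Reuben's share (₹216,000) is divided into 3 shares of ₹72,000: Quilla, Greta, and Petra each take ₹72,000.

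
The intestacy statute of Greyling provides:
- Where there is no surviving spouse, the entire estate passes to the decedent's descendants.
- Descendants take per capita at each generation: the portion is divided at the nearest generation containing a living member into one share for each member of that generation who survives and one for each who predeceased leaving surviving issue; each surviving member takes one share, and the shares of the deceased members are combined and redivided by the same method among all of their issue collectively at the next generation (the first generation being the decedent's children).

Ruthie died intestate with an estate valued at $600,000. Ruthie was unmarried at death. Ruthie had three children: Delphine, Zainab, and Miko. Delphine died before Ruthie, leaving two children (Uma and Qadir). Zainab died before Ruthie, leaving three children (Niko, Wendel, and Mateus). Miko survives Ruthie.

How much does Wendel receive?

The entire $600,000 passes to the descendants.
That amount ($600,000) is divided at the children's generation into 3 shares of $200,000. Miko takes $200,000. The 2 shares of the deceased (Delphine and Zainab) are combined into a pool of $400,000.
That pool ($400,000) is divided at the grandchildren's generation equally among Uma, Qadir, Niko, Wendel, and Mateus: $80,000 each.

Wendel receives $80,000.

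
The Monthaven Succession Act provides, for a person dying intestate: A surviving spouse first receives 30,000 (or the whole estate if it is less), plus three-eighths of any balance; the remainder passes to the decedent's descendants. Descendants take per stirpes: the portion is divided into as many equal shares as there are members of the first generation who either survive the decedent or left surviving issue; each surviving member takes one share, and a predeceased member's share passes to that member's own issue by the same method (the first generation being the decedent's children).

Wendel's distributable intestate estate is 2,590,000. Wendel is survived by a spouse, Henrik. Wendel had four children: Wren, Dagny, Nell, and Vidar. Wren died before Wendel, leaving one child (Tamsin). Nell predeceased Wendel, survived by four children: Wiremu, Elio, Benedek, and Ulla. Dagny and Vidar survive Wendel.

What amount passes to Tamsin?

Tamsin receives 400,000.

Henrik first takes 30,000, leaving a balance of 2,560,000. Henrik then takes three-eighths of the balance (960,000), for a total of 990,000. The remaining 1,600,000 passes to the descendants.
The descendants' portion (1,600,000) is divided into 4 shares of 400,000: Dagny and Vidar each take 400,000; Wren's 400,000 share passes to Wren's issue; Nell's 400,000 share passes to Nell's issue.
Wren's share (400,000) passes entirely to Tamsin.
Nell's share (400,000) is divided into 4 shares of 100,000: Wiremu, Elio, Benedek, and Ulla each take 100,000.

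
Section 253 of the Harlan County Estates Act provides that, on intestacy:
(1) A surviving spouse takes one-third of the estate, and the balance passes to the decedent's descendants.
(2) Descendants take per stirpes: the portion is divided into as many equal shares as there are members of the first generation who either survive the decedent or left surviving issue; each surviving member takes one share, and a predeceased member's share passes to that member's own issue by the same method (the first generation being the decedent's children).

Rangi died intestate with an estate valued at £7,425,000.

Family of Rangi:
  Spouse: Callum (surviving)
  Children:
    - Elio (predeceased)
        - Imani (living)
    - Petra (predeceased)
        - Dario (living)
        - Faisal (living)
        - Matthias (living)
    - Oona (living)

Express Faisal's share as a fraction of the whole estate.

Callum takes one-third of £7,425,000 = £2,475,000. The remaining £4,950,000 passes to the descendants.
The descendants' portion (£4,950,000) is divided into 3 shares of £1,650,000: Oona takes £1,650,000; Elio's £1,650,000 share passes to Elio's issue; Petra's £1,650,000 share passes to Petra's issue.
Elio's share (£1,650,000) passes entirely to Imani.
Petra's share (£1,650,000) is divided into 3 shares of £550,000: Dario, Faisal, and Matthias each take £550,000.

Faisal receives 2/27 of the estate.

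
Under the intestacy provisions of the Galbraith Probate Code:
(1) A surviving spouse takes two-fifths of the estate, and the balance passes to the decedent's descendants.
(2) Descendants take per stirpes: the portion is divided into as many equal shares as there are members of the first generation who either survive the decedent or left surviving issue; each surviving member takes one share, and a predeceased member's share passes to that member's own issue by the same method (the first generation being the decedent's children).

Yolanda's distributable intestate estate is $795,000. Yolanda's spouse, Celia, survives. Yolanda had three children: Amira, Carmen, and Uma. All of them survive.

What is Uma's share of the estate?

Celia takes two-fifths of $795,000 = $318,000. The remaining $477,000 passes to the descendants.
The descendants' portion ($477,000) is divided into 3 shares of $159,000: Amira, Carmen, and Uma each take $159,000.

Uma receives $159,000.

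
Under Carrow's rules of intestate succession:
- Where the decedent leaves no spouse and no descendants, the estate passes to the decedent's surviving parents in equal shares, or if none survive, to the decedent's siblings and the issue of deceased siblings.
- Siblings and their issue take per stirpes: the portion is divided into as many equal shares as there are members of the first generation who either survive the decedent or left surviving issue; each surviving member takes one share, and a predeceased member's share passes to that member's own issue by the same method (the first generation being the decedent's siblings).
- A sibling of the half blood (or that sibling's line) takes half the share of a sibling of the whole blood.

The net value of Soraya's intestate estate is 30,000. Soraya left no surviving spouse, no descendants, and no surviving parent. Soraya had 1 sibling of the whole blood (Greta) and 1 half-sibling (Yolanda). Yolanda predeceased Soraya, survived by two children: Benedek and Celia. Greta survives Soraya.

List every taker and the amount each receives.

The entire 30,000 passes to the siblings and their issue.
Counting each half-blood sibling's line as half a unit, there are 3/2 units in 30,000, so one unit is 20,000. Whole-blood lines (Greta) take 20,000 each; half-blood lines (Yolanda) take 10,000 each.
Yolanda's share (10,000) is divided into 2 shares of 5,000: Benedek and Celia each take 5,000.

Benedek: 5,000; Celia: 5,000; Greta: 20,000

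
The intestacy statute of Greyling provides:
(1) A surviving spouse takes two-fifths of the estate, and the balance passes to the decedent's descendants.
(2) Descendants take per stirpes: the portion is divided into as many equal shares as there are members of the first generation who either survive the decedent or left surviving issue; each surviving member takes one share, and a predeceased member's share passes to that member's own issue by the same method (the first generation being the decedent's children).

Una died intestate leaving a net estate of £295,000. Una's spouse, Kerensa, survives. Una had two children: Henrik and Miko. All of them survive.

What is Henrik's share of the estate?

Henrik receives £88,500.

Kerensa takes two-fifths of £295,000 = £118,000. The remaining £177,000 passes to the descendants.
The descendants' portion (£177,000) is divided into 2 shares of £88,500: Henrik and Miko each take £88,500.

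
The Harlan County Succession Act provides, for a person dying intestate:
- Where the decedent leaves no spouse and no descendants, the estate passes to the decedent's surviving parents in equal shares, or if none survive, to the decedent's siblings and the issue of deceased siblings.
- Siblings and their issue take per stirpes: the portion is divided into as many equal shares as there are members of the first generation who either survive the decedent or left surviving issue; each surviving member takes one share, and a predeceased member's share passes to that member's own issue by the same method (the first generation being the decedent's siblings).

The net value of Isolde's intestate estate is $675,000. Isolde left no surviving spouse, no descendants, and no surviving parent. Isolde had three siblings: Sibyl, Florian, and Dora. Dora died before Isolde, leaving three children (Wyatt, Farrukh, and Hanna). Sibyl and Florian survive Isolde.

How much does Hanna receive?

Hanna receives $75,000.

The entire $675,000 passes to the siblings and their issue.
That amount ($675,000) is divided into 3 shares of $225,000: Sibyl and Florian each take $225,000; Dora's $225,000 share passes to Dora's issue.
Dora's share ($225,000) is divided into 3 shares of $75,000: Wyatt, Farrukh, and Hanna each take $75,000.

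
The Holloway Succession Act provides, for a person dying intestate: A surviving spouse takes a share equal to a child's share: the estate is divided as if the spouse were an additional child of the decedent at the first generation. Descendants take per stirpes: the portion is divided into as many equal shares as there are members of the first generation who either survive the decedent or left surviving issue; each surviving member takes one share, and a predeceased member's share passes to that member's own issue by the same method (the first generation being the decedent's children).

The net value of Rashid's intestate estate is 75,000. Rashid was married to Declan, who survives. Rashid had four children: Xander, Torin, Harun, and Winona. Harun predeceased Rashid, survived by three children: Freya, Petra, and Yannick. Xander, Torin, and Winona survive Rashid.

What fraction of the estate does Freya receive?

The spouse counts as an additional share at the children's level, so there are 5 primary shares of 15,000. Declan takes one such share (15,000).
The children's combined portion (60,000) is divided into 4 shares of 15,000: Xander, Torin, and Winona each take 15,000; Harun's 15,000 share passes to Harun's issue.
Harun's share (15,000) is divided into 3 shares of 5,000: Freya, Petra, and Yannick each take 5,000.

Freya receives 1/15 of the estate.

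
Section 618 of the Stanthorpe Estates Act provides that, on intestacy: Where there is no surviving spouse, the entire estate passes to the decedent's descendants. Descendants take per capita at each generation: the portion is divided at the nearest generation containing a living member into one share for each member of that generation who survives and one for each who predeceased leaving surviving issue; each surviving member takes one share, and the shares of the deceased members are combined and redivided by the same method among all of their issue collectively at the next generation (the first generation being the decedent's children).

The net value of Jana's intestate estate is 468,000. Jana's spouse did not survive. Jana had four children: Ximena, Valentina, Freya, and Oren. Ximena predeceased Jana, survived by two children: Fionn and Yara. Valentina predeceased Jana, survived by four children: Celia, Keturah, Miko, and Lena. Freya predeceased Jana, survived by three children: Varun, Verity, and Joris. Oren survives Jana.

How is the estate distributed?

The entire 468,000 passes to the descendants.
That amount (468,000) is divided at the children's generation into 4 shares of 117,000. Oren takes 117,000. The 3 shares of the deceased (Ximena, Valentina, and Freya) are combined into a pool of 351,000.
That pool (351,000) is divided at the grandchildren's generation equally among Fionn, Yara, Celia, Keturah, Miko, Lena, Varun, Verity, and Joris: 39,000 each.

Fionn: 39,000; Yara: 39,000; Celia: 39,000; Keturah: 39,000; Miko: 39,000; Lena: 39,000; Varun: 39,000; Verity: 39,000; Joris: 39,000; Oren: 117,000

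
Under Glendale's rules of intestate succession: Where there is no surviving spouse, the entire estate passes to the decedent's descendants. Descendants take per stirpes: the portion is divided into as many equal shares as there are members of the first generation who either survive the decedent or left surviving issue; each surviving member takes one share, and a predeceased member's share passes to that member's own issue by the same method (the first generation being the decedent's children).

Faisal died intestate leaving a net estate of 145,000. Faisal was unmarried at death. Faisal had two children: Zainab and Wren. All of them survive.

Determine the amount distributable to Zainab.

The entire 145,000 passes to the descendants.
That amount (145,000) is divided into 2 shares of 72,500: Zainab and Wren each take 72,500.

Zainab receives 72,500.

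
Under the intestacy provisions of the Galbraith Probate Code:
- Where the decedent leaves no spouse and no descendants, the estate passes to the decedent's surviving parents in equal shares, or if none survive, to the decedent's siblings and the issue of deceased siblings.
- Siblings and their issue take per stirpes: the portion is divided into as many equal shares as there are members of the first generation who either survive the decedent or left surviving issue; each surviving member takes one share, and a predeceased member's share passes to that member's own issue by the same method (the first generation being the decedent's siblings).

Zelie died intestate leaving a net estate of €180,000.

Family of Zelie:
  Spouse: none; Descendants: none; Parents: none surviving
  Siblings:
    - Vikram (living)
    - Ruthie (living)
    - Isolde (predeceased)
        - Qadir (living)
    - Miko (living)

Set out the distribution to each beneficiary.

The entire €180,000 passes to the siblings and their issue.
That amount (€180,000) is divided into 4 shares of €45,000: Vikram, Ruthie, and Miko each take €45,000; Isolde's €45,000 share passes to Isolde's issue.
Isolde's share (€45,000) passes entirely to Qadir.

Vikram: €45,000; Ruthie: €45,000; Qadir: €45,000; Miko: €45,000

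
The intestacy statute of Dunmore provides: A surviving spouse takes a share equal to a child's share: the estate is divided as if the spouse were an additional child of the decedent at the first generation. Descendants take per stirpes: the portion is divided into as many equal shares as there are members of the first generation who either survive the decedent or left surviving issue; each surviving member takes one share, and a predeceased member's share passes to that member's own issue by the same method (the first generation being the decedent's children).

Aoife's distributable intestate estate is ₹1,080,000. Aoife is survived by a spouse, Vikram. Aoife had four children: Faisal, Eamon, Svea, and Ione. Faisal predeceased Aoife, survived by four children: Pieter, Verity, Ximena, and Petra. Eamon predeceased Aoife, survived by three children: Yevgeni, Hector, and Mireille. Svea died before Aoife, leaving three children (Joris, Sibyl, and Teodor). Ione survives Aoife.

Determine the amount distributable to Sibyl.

Sibyl receives ₹72,000.

The spouse counts as an additional share at the children's level, so there are 5 primary shares of ₹216,000. Vikram takes one such share (₹216,000).
The children's combined portion (₹864,000) is divided into 4 shares of ₹216,000: Ione takes ₹216,000; Faisal's ₹216,000 share passes to Faisal's issue; Eamon's ₹216,000 share passes to Eamon's issue; Svea's ₹216,000 share passes to Svea's issue.
Faisal's share (₹216,000) is divided into 4 shares of ₹54,000: Pieter, Verity, Ximena, and Petra each take ₹54,000.
Eamon's share (₹216,000) is divided into 3 shares of ₹72,000: Yevgeni, Hector, and Mireille each take ₹72,000.
Svea's share (₹216,000) is divided into 3 shares of ₹72,000: Joris, Sibyl, and Teodor each take ₹72,000.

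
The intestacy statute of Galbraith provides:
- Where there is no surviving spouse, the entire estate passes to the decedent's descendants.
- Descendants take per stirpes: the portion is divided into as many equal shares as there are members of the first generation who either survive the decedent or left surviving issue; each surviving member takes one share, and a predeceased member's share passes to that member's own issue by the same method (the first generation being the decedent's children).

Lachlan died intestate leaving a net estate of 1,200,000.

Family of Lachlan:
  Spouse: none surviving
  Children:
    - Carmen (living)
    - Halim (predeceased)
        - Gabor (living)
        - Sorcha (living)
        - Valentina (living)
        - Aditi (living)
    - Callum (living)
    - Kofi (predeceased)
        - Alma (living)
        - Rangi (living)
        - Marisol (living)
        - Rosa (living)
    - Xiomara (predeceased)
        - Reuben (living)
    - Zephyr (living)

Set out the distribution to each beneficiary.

Carmen: 200,000; Gabor: 50,000; Sorcha: 50,000; Valentina: 50,000; Aditi: 50,000; Callum: 200,000; Alma: 50,000; Rangi: 50,000; Marisol: 50,000; Rosa: 50,000; Reuben: 200,000; Zephyr: 200,000

The entire 1,200,000 passes to the descendants.
That amount (1,200,000) is divided into 6 shares of 200,000: Carmen, Callum, and Zephyr each take 200,000; Halim's 200,000 share passes to Halim's issue; Kofi's 200,000 share passes to Kofi's issue; Xiomara's 200,000 share passes to Xiomara's issue.
Halim's share (200,000) is divided into 4 shares of 50,000: Gabor, Sorcha, Valentina, and Aditi each take 50,000.
Kofi's share (200,000) is divided into 4 shares of 50,000: Alma, Rangi, Marisol, and Rosa each take 50,000.
Xiomara's share (200,000) passes entirely to Reuben.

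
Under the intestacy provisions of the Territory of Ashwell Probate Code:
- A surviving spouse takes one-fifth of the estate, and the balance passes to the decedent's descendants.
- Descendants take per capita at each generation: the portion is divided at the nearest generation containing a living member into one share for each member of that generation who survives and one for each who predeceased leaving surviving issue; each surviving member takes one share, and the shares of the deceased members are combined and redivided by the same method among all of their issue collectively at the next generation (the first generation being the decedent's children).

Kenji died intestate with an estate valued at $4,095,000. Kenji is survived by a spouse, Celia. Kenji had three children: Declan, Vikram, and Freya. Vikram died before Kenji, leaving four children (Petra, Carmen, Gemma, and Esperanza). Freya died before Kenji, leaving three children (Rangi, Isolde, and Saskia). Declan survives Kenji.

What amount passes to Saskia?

Celia takes one-fifth of $4,095,000 = $819,000. The remaining $3,276,000 passes to the descendants.
The descendants' portion ($3,276,000) is divided at the children's generation into 3 shares of $1,092,000. Declan takes $1,092,000. The 2 shares of the deceased (Vikram and Freya) are combined into a pool of $2,184,000.
That pool ($2,184,000) is divided at the grandchildren's generation equally among Petra, Carmen, Gemma, Esperanza, Rangi, Isolde, and Saskia: $312,000 each.

Saskia receives $312,000.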